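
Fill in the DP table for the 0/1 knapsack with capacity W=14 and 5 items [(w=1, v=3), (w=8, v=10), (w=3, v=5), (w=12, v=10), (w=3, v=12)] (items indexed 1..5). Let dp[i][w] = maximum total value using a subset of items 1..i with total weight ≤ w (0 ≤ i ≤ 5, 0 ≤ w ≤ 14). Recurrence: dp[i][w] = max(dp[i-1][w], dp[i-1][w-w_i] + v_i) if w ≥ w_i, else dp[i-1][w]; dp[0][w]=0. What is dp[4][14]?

i\w   0   1   2   3   4   5   6   7   8   9  10  11  12  13  14
  0   0   0   0   0   0   0   0   0   0   0   0   0   0   0   0
  1   0   3   3   3   3   3   3   3   3   3   3   3   3   3   3
  2   0   3   3   3   3   3   3   3  10  13  13  13  13  13  13
  3   0   3   3   5   8   8   8   8  10  13  13  15  18  18  18
  4   0   3   3   5   8   8   8   8  10  13  13  15  18  18  18
  5   0   3   3  12  15  15  17  20  20  20  20  22  25  25  27

18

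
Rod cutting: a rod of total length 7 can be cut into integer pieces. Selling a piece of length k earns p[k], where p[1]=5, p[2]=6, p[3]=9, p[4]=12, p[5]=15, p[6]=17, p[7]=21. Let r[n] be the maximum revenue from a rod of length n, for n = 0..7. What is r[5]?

25

   n    0    1    2    3    4    5    6    7
r[n]    0    5   10   15   20   25   30   35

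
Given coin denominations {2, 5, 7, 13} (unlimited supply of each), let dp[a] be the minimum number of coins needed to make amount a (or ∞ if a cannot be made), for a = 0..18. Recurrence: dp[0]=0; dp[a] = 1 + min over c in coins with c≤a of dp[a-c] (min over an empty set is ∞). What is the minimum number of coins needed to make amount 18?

 a  0  1  2  3  4  5  6  7  8  9 10 11 12 13 14 15 16 17 18
dp  0  -  1  -  2  1  3  1  4  2  2  3  2  1  2  2  3  3  2
(- denotes ∞ / unreachable)

2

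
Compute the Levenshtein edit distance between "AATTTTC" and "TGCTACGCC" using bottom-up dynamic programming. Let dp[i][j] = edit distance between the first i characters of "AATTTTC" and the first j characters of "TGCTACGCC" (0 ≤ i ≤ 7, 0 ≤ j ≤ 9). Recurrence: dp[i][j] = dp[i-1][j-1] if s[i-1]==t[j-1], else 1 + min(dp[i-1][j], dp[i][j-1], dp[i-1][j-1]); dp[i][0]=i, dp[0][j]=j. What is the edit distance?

7

   ''  T  G  C  T  A  C  G  C  C
''  0  1  2  3  4  5  6  7  8  9
 A  1  1  2  3  4  4  5  6  7  8
 A  2  2  2  3  4  4  5  6  7  8
 T  3  2  3  3  3  4  5  6  7  8
 T  4  3  3  4  3  4  5  6  7  8
 T  5  4  4  4  4  4  5  6  7  8
 T  6  5  5  5  4  5  5  6  7  8
 C  7  6  6  5  5  5  5  6  6  7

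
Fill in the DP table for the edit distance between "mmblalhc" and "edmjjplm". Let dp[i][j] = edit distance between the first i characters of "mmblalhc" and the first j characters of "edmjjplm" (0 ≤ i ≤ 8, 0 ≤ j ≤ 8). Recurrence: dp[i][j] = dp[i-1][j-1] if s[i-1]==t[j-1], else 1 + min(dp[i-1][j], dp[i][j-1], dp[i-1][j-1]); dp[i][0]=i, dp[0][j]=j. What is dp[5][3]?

5

   ''  e  d  m  j  j  p  l  m
''  0  1  2  3  4  5  6  7  8
 m  1  1  2  2  3  4  5  6  7
 m  2  2  2  2  3  4  5  6  6
 b  3  3  3  3  3  4  5  6  7
 l  4  4  4  4  4  4  5  5  6
 a  5  5  5  5  5  5  5  6  6
 l  6  6  6  6  6  6  6  5  6
 h  7  7  7  7  7  7  7  6  6
 c  8  8  8  8  8  8  8  7  7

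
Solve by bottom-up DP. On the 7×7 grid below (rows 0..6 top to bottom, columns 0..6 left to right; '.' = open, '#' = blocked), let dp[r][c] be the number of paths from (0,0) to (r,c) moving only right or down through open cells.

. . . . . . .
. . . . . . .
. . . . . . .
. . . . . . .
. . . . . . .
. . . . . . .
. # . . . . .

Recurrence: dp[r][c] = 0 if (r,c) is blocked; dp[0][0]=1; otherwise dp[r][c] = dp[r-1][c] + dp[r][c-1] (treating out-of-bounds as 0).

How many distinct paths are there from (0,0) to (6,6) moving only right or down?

r\c   0   1   2   3   4   5   6
  0   1   1   1   1   1   1   1
  1   1   2   3   4   5   6   7
  2   1   3   6  10  15  21  28
  3   1   4  10  20  35  56  84
  4   1   5  15  35  70 126 210
  5   1   6  21  56 126 252 462
  6   1   0  21  77 203 455 917

917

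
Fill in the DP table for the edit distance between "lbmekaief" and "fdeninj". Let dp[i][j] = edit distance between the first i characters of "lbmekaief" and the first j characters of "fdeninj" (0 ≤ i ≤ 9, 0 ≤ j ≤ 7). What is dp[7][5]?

5

   ''  f  d  e  n  i  n  j
''  0  1  2  3  4  5  6  7
 l  1  1  2  3  4  5  6  7
 b  2  2  2  3  4  5  6  7
 m  3  3  3  3  4  5  6  7
 e  4  4  4  3  4  5  6  7
 k  5  5  5  4  4  5  6  7
 a  6  6  6  5  5  5  6  7
 i  7  7  7  6  6  5  6  7
 e  8  8  8  7  7  6  6  7
 f  9  8  9  8  8  7  7  7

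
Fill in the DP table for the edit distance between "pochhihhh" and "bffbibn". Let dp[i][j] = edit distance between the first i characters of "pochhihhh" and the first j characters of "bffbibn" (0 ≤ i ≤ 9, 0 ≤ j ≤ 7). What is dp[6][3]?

   ''  b  f  f  b  i  b  n
''  0  1  2  3  4  5  6  7
 p  1  1  2  3  4  5  6  7
 o  2  2  2  3  4  5  6  7
 c  3  3  3  3  4  5  6  7
 h  4  4  4  4  4  5  6  7
 h  5  5  5  5  5  5  6  7
 i  6  6  6  6  6  5  6  7
 h  7  7  7  7  7  6  6  7
 h  8  8  8  8  8  7  7  7
 h  9  9  9  9  9  8  8  8

6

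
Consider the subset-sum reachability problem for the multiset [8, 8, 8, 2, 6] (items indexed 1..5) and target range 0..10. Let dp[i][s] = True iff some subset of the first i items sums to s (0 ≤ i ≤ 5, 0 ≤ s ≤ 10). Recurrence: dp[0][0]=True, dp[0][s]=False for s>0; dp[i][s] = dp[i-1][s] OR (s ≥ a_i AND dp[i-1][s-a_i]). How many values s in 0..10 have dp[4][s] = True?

i\s   0   1   2   3   4   5   6   7   8   9  10
  0   T   F   F   F   F   F   F   F   F   F   F
  1   T   F   F   F   F   F   F   F   T   F   F
  2   T   F   F   F   F   F   F   F   T   F   F
  3   T   F   F   F   F   F   F   F   T   F   F
  4   T   F   T   F   F   F   F   F   T   F   T
  5   T   F   T   F   F   F   T   F   T   F   T

4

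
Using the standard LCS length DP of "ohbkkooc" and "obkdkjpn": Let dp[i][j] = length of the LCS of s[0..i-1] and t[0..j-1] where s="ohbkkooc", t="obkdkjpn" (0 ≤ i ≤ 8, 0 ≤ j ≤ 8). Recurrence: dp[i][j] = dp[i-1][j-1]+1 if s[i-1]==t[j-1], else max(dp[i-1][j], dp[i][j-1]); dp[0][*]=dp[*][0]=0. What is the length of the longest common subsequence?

4

   ''  o  b  k  d  k  j  p  n
''  0  0  0  0  0  0  0  0  0
 o  0  1  1  1  1  1  1  1  1
 h  0  1  1  1  1  1  1  1  1
 b  0  1  2  2  2  2  2  2  2
 k  0  1  2  3  3  3  3  3  3
 k  0  1  2  3  3  4  4  4  4
 o  0  1  2  3  3  4  4  4  4
 o  0  1  2  3  3  4  4  4  4
 c  0  1  2  3  3  4  4  4  4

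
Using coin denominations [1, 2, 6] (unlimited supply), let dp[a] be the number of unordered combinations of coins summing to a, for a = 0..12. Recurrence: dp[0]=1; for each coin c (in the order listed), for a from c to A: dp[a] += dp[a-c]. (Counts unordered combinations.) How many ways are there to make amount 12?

12

after  coin     0     1     2     3     4     5     6     7     8     9    10    11    12
          1     1     1     1     1     1     1     1     1     1     1     1     1     1
          2     1     1     2     2     3     3     4     4     5     5     6     6     7
          6     1     1     2     2     3     3     5     5     7     7     9     9    12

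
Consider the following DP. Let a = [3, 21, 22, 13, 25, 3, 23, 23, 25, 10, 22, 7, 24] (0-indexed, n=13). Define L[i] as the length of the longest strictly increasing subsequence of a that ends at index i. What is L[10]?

   i    0    1    2    3    4    5    6    7    8    9   10   11   12
a[i]    3   21   22   13   25    3   23   23   25   10   22    7   24
L[i]    1    2    3    2    4    1    4    4    5    2    3    2    5

3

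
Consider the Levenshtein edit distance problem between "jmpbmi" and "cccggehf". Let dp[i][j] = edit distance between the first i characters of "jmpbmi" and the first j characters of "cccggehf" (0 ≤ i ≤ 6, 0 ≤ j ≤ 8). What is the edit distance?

   ''  c  c  c  g  g  e  h  f
''  0  1  2  3  4  5  6  7  8
 j  1  1  2  3  4  5  6  7  8
 m  2  2  2  3  4  5  6  7  8
 p  3  3  3  3  4  5  6  7  8
 b  4  4  4  4  4  5  6  7  8
 m  5  5  5  5  5  5  6  7  8
 i  6  6  6  6  6  6  6  7  8

8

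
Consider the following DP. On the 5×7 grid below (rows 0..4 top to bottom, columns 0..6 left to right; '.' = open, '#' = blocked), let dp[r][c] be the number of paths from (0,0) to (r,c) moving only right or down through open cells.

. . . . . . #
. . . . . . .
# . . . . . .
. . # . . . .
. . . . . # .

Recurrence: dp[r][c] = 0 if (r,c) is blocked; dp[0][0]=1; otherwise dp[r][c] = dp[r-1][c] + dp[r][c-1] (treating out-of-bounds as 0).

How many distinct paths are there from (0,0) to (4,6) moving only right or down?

69

r\c   0   1   2   3   4   5   6
  0   1   1   1   1   1   1   0
  1   1   2   3   4   5   6   6
  2   0   2   5   9  14  20  26
  3   0   2   0   9  23  43  69
  4   0   2   2  11  34   0  69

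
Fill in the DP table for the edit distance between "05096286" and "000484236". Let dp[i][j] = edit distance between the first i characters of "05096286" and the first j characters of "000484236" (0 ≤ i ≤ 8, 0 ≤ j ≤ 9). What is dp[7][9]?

   ''  0  0  0  4  8  4  2  3  6
''  0  1  2  3  4  5  6  7  8  9
 0  1  0  1  2  3  4  5  6  7  8
 5  2  1  1  2  3  4  5  6  7  8
 0  3  2  1  1  2  3  4  5  6  7
 9  4  3  2  2  2  3  4  5  6  7
 6  5  4  3  3  3  3  4  5  6  6
 2  6  5  4  4  4  4  4  4  5  6
 8  7  6  5  5  5  4  5  5  5  6
 6  8  7  6  6  6  5  5  6  6  5

6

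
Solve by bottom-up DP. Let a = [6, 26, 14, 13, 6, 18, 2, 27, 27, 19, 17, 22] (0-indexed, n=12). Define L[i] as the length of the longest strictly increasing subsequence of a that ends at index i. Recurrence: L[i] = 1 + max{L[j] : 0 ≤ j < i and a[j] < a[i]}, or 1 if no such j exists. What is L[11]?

   i    0    1    2    3    4    5    6    7    8    9   10   11
a[i]    6   26   14   13    6   18    2   27   27   19   17   22
L[i]    1    2    2    2    1    3    1    4    4    4    3    5

5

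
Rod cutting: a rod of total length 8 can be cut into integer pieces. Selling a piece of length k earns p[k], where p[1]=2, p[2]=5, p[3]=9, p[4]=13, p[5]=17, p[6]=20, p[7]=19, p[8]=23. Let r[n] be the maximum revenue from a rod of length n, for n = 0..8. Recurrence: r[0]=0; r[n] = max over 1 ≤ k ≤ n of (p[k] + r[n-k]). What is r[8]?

26

   n    0    1    2    3    4    5    6    7    8
r[n]    0    2    5    9   13   17   20   22   26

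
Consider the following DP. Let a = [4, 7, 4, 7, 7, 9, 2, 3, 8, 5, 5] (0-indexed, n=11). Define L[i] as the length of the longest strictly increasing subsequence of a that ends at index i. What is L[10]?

3

   i    0    1    2    3    4    5    6    7    8    9   10
a[i]    4    7    4    7    7    9    2    3    8    5    5
L[i]    1    2    1    2    2    3    1    2    3    3    3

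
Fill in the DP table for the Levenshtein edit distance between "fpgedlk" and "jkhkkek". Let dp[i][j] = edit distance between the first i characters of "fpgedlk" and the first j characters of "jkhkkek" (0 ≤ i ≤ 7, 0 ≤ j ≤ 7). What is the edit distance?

6

   ''  j  k  h  k  k  e  k
''  0  1  2  3  4  5  6  7
 f  1  1  2  3  4  5  6  7
 p  2  2  2  3  4  5  6  7
 g  3  3  3  3  4  5  6  7
 e  4  4  4  4  4  5  5  6
 d  5  5  5  5  5  5  6  6
 l  6  6  6  6  6  6  6  7
 k  7  7  6  7  6  6  7  6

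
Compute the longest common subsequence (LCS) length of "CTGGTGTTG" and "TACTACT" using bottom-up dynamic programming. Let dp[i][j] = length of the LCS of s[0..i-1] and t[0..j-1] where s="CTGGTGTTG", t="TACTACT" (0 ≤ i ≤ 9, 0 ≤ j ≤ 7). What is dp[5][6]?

2

   ''  T  A  C  T  A  C  T
''  0  0  0  0  0  0  0  0
 C  0  0  0  1  1  1  1  1
 T  0  1  1  1  2  2  2  2
 G  0  1  1  1  2  2  2  2
 G  0  1  1  1  2  2  2  2
 T  0  1  1  1  2  2  2  3
 G  0  1  1  1  2  2  2  3
 T  0  1  1  1  2  2  2  3
 T  0  1  1  1  2  2  2  3
 G  0  1  1  1  2  2  2  3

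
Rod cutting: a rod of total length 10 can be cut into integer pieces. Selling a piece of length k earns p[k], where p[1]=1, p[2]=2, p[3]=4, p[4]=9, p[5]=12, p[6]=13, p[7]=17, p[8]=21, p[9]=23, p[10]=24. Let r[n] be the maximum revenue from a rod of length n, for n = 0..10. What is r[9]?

23

   n    0    1    2    3    4    5    6    7    8    9   10
r[n]    0    1    2    4    9   12   13   17   21   23   24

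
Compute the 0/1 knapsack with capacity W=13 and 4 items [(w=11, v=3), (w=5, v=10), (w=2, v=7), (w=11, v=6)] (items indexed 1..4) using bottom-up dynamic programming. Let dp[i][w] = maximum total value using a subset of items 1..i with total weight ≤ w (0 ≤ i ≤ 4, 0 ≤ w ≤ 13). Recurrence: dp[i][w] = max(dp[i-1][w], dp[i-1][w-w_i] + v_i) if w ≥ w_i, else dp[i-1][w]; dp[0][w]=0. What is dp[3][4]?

7

i\w   0   1   2   3   4   5   6   7   8   9  10  11  12  13
  0   0   0   0   0   0   0   0   0   0   0   0   0   0   0
  1   0   0   0   0   0   0   0   0   0   0   0   3   3   3
  2   0   0   0   0   0  10  10  10  10  10  10  10  10  10
  3   0   0   7   7   7  10  10  17  17  17  17  17  17  17
  4   0   0   7   7   7  10  10  17  17  17  17  17  17  17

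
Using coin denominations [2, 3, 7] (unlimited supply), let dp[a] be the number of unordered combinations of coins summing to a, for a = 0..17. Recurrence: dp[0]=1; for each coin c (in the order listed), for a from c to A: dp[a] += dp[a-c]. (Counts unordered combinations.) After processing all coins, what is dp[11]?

after  coin     0     1     2     3     4     5     6     7     8     9    10    11    12    13    14    15    16    17
          2     1     0     1     0     1     0     1     0     1     0     1     0     1     0     1     0     1     0
          3     1     0     1     1     1     1     2     1     2     2     2     2     3     2     3     3     3     3
          7     1     0     1     1     1     1     2     2     2     3     3     3     4     4     5     5     6     6

3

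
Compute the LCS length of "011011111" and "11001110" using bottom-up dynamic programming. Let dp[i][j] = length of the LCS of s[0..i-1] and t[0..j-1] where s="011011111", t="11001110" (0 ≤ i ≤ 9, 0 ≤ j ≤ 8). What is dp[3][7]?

3

   ''  1  1  0  0  1  1  1  0
''  0  0  0  0  0  0  0  0  0
 0  0  0  0  1  1  1  1  1  1
 1  0  1  1  1  1  2  2  2  2
 1  0  1  2  2  2  2  3  3  3
 0  0  1  2  3  3  3  3  3  4
 1  0  1  2  3  3  4  4  4  4
 1  0  1  2  3  3  4  5  5  5
 1  0  1  2  3  3  4  5  6  6
 1  0  1  2  3  3  4  5  6  6
 1  0  1  2  3  3  4  5  6  6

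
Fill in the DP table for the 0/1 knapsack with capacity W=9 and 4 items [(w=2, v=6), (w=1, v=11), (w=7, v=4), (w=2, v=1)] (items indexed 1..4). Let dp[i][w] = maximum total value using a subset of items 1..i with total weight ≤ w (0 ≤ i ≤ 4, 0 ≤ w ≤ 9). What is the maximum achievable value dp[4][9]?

i\w   0   1   2   3   4   5   6   7   8   9
  0   0   0   0   0   0   0   0   0   0   0
  1   0   0   6   6   6   6   6   6   6   6
  2   0  11  11  17  17  17  17  17  17  17
  3   0  11  11  17  17  17  17  17  17  17
  4   0  11  11  17  17  18  18  18  18  18

18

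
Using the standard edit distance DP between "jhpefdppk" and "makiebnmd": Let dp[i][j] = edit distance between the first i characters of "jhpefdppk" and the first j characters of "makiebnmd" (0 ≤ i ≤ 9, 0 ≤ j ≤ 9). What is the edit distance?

9

   ''  m  a  k  i  e  b  n  m  d
''  0  1  2  3  4  5  6  7  8  9
 j  1  1  2  3  4  5  6  7  8  9
 h  2  2  2  3  4  5  6  7  8  9
 p  3  3  3  3  4  5  6  7  8  9
 e  4  4  4  4  4  4  5  6  7  8
 f  5  5  5  5  5  5  5  6  7  8
 d  6  6  6  6  6  6  6  6  7  7
 p  7  7  7  7  7  7  7  7  7  8
 p  8  8  8  8  8  8  8  8  8  8
 k  9  9  9  8  9  9  9  9  9  9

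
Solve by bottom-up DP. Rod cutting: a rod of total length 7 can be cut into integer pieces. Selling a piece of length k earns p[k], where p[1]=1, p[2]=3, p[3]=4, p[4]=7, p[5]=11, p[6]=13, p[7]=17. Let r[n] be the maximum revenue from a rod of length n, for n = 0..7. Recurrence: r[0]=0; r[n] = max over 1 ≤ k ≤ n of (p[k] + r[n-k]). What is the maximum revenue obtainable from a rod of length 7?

   n    0    1    2    3    4    5    6    7
r[n]    0    1    3    4    7   11   13   17

17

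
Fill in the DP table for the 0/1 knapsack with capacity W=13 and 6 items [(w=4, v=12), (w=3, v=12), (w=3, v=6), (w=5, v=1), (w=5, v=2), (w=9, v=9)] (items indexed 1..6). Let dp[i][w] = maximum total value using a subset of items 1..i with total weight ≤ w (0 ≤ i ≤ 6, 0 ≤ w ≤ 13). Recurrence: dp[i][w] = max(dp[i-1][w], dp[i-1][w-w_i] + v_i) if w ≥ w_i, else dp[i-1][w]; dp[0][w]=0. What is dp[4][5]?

12

i\w   0   1   2   3   4   5   6   7   8   9  10  11  12  13
  0   0   0   0   0   0   0   0   0   0   0   0   0   0   0
  1   0   0   0   0  12  12  12  12  12  12  12  12  12  12
  2   0   0   0  12  12  12  12  24  24  24  24  24  24  24
  3   0   0   0  12  12  12  18  24  24  24  30  30  30  30
  4   0   0   0  12  12  12  18  24  24  24  30  30  30  30
  5   0   0   0  12  12  12  18  24  24  24  30  30  30  30
  6   0   0   0  12  12  12  18  24  24  24  30  30  30  30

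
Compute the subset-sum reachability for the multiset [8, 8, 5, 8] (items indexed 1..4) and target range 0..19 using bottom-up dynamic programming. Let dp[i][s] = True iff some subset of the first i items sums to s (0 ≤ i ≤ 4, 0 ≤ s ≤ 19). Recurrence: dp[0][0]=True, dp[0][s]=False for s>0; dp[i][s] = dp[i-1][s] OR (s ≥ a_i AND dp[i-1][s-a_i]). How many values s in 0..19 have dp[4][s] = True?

i\s   0   1   2   3   4   5   6   7   8   9  10  11  12  13  14  15  16  17  18  19
  0   T   F   F   F   F   F   F   F   F   F   F   F   F   F   F   F   F   F   F   F
  1   T   F   F   F   F   F   F   F   T   F   F   F   F   F   F   F   F   F   F   F
  2   T   F   F   F   F   F   F   F   T   F   F   F   F   F   F   F   T   F   F   F
  3   T   F   F   F   F   T   F   F   T   F   F   F   F   T   F   F   T   F   F   F
  4   T   F   F   F   F   T   F   F   T   F   F   F   F   T   F   F   T   F   F   F

5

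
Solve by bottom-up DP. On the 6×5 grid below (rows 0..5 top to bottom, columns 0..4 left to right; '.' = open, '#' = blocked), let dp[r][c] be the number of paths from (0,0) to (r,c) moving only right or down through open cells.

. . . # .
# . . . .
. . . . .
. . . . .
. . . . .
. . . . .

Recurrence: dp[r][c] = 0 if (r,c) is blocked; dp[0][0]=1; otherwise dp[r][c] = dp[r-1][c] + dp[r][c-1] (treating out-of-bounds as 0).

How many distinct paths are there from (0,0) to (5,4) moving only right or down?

r\c   0   1   2   3   4
  0   1   1   1   0   0
  1   0   1   2   2   2
  2   0   1   3   5   7
  3   0   1   4   9  16
  4   0   1   5  14  30
  5   0   1   6  20  50

50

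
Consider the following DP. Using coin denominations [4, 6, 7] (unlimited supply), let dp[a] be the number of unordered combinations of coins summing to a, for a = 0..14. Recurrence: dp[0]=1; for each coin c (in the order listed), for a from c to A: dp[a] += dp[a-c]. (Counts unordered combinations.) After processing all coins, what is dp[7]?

1

after  coin     0     1     2     3     4     5     6     7     8     9    10    11    12    13    14
          4     1     0     0     0     1     0     0     0     1     0     0     0     1     0     0
          6     1     0     0     0     1     0     1     0     1     0     1     0     2     0     1
          7     1     0     0     0     1     0     1     1     1     0     1     1     2     1     2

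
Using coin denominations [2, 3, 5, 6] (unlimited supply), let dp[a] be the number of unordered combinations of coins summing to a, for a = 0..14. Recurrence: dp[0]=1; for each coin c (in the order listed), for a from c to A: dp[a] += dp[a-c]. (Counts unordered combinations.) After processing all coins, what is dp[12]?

8

after  coin     0     1     2     3     4     5     6     7     8     9    10    11    12    13    14
          2     1     0     1     0     1     0     1     0     1     0     1     0     1     0     1
          3     1     0     1     1     1     1     2     1     2     2     2     2     3     2     3
          5     1     0     1     1     1     2     2     2     3     3     4     4     5     5     6
          6     1     0     1     1     1     2     3     2     4     4     5     6     8     7    10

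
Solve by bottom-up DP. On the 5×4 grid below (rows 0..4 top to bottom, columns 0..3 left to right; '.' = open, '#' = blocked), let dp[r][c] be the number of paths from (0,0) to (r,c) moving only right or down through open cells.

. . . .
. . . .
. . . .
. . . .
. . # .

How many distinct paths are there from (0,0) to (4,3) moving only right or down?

r\c   0   1   2   3
  0   1   1   1   1
  1   1   2   3   4
  2   1   3   6  10
  3   1   4  10  20
  4   1   5   0  20

20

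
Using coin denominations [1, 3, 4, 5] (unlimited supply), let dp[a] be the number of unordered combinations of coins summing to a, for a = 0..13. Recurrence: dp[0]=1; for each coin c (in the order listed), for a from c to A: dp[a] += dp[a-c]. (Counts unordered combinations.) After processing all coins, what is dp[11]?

14

after  coin     0     1     2     3     4     5     6     7     8     9    10    11    12    13
          1     1     1     1     1     1     1     1     1     1     1     1     1     1     1
          3     1     1     1     2     2     2     3     3     3     4     4     4     5     5
          4     1     1     1     2     3     3     4     5     6     7     8     9    11    12
          5     1     1     1     2     3     4     5     6     8    10    12    14    17    20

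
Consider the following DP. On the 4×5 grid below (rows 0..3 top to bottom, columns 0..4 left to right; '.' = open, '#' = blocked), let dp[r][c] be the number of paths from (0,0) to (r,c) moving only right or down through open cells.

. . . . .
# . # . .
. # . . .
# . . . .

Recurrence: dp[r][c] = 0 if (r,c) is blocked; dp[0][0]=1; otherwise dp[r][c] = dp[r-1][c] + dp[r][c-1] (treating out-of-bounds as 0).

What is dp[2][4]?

3

r\c   0   1   2   3   4
  0   1   1   1   1   1
  1   0   1   0   1   2
  2   0   0   0   1   3
  3   0   0   0   1   4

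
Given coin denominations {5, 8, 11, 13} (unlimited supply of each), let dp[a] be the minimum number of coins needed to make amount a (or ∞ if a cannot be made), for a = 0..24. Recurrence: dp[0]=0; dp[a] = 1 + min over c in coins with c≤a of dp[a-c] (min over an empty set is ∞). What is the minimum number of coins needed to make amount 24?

2

 a  0  1  2  3  4  5  6  7  8  9 10 11 12 13 14 15 16 17 18 19 20 21 22 23 24
dp  0  -  -  -  -  1  -  -  1  -  2  1  -  1  -  3  2  -  2  2  4  2  2  3  2
(- denotes ∞ / unreachable)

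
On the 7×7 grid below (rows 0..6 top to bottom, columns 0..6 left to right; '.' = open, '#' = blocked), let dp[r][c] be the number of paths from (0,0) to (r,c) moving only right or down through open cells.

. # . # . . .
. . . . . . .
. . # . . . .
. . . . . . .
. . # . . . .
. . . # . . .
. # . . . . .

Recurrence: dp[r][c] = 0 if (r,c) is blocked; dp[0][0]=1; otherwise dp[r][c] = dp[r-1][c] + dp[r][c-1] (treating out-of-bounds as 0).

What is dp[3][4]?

6

r\c   0   1   2   3   4   5   6
  0   1   0   0   0   0   0   0
  1   1   1   1   1   1   1   1
  2   1   2   0   1   2   3   4
  3   1   3   3   4   6   9  13
  4   1   4   0   4  10  19  32
  5   1   5   5   0  10  29  61
  6   1   0   5   5  15  44 105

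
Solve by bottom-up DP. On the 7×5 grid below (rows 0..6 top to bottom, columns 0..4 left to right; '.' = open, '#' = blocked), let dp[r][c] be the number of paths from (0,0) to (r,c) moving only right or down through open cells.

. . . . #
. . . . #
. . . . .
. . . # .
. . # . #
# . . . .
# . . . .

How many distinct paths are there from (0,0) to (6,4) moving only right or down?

20

r\c   0   1   2   3   4
  0   1   1   1   1   0
  1   1   2   3   4   0
  2   1   3   6  10  10
  3   1   4  10   0  10
  4   1   5   0   0   0
  5   0   5   5   5   5
  6   0   5  10  15  20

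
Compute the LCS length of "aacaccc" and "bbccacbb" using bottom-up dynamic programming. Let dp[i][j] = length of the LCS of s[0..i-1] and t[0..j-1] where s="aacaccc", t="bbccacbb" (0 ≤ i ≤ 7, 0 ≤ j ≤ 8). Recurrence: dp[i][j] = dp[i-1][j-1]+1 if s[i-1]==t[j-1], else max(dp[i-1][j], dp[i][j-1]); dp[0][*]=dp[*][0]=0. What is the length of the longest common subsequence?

   ''  b  b  c  c  a  c  b  b
''  0  0  0  0  0  0  0  0  0
 a  0  0  0  0  0  1  1  1  1
 a  0  0  0  0  0  1  1  1  1
 c  0  0  0  1  1  1  2  2  2
 a  0  0  0  1  1  2  2  2  2
 c  0  0  0  1  2  2  3  3  3
 c  0  0  0  1  2  2  3  3  3
 c  0  0  0  1  2  2  3  3  3

3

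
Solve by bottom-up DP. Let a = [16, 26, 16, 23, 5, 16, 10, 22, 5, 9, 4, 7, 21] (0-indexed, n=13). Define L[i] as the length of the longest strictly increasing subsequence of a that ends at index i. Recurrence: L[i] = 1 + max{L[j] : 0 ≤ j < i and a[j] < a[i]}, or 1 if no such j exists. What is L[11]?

   i    0    1    2    3    4    5    6    7    8    9   10   11   12
a[i]   16   26   16   23    5   16   10   22    5    9    4    7   21
L[i]    1    2    1    2    1    2    2    3    1    2    1    2    3

2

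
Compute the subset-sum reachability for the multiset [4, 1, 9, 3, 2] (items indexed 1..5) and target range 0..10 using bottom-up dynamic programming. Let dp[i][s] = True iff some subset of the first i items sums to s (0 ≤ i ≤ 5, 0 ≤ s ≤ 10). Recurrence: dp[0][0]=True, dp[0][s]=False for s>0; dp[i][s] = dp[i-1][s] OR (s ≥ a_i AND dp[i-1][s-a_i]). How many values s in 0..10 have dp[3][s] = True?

i\s   0   1   2   3   4   5   6   7   8   9  10
  0   T   F   F   F   F   F   F   F   F   F   F
  1   T   F   F   F   T   F   F   F   F   F   F
  2   T   T   F   F   T   T   F   F   F   F   F
  3   T   T   F   F   T   T   F   F   F   T   T
  4   T   T   F   T   T   T   F   T   T   T   T
  5   T   T   T   T   T   T   T   T   T   T   T

6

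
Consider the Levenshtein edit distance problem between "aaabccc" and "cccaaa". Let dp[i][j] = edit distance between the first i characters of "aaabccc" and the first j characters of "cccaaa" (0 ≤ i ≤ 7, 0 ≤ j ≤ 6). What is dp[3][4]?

3

   ''  c  c  c  a  a  a
''  0  1  2  3  4  5  6
 a  1  1  2  3  3  4  5
 a  2  2  2  3  3  3  4
 a  3  3  3  3  3  3  3
 b  4  4  4  4  4  4  4
 c  5  4  4  4  5  5  5
 c  6  5  4  4  5  6  6
 c  7  6  5  4  5  6  7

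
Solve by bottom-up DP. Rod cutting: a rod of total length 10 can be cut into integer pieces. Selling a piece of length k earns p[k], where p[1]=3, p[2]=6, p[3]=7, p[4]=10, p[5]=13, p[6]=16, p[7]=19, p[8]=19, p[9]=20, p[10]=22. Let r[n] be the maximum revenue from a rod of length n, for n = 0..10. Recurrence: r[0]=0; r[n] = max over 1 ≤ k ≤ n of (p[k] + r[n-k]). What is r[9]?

27

   n    0    1    2    3    4    5    6    7    8    9   10
r[n]    0    3    6    9   12   15   18   21   24   27   30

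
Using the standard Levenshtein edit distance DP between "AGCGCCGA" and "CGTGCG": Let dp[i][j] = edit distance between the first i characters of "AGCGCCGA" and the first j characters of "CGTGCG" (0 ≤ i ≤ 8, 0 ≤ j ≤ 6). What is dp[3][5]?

   ''  C  G  T  G  C  G
''  0  1  2  3  4  5  6
 A  1  1  2  3  4  5  6
 G  2  2  1  2  3  4  5
 C  3  2  2  2  3  3  4
 G  4  3  2  3  2  3  3
 C  5  4  3  3  3  2  3
 C  6  5  4  4  4  3  3
 G  7  6  5  5  4  4  3
 A  8  7  6  6  5  5  4

3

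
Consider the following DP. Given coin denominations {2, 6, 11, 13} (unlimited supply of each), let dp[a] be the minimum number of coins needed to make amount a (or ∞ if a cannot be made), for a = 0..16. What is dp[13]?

 a  0  1  2  3  4  5  6  7  8  9 10 11 12 13 14 15 16
dp  0  -  1  -  2  -  1  -  2  -  3  1  2  1  3  2  4
(- denotes ∞ / unreachable)

1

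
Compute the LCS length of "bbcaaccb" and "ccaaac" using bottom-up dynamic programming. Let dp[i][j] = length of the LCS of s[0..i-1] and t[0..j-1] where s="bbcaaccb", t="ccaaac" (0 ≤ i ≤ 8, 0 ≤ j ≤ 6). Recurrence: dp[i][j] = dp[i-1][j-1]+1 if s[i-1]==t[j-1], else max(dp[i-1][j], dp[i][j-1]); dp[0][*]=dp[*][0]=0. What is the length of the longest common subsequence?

4

   ''  c  c  a  a  a  c
''  0  0  0  0  0  0  0
 b  0  0  0  0  0  0  0
 b  0  0  0  0  0  0  0
 c  0  1  1  1  1  1  1
 a  0  1  1  2  2  2  2
 a  0  1  1  2  3  3  3
 c  0  1  2  2  3  3  4
 c  0  1  2  2  3  3  4
 b  0  1  2  2  3  3  4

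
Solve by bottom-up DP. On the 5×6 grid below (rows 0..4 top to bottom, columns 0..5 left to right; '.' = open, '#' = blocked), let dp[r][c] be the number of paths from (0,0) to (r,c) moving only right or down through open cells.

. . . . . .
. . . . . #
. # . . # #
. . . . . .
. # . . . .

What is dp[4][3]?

15

r\c   0   1   2   3   4   5
  0   1   1   1   1   1   1
  1   1   2   3   4   5   0
  2   1   0   3   7   0   0
  3   1   1   4  11  11  11
  4   1   0   4  15  26  37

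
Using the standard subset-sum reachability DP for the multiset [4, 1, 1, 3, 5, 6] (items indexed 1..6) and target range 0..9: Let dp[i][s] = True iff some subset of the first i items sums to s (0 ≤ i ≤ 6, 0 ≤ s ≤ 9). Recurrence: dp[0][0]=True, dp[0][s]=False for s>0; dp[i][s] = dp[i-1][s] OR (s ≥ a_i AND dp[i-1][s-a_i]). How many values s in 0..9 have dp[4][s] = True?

10

i\s   0   1   2   3   4   5   6   7   8   9
  0   T   F   F   F   F   F   F   F   F   F
  1   T   F   F   F   T   F   F   F   F   F
  2   T   T   F   F   T   T   F   F   F   F
  3   T   T   T   F   T   T   T   F   F   F
  4   T   T   T   T   T   T   T   T   T   T
  5   T   T   T   T   T   T   T   T   T   T
  6   T   T   T   T   T   T   T   T   T   T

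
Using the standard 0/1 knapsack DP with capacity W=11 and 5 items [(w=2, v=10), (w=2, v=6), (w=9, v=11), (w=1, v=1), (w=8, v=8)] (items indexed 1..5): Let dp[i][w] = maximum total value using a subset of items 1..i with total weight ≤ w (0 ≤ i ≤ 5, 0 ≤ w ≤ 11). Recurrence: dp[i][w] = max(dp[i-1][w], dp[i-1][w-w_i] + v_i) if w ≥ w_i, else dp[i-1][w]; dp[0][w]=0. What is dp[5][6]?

17

i\w   0   1   2   3   4   5   6   7   8   9  10  11
  0   0   0   0   0   0   0   0   0   0   0   0   0
  1   0   0  10  10  10  10  10  10  10  10  10  10
  2   0   0  10  10  16  16  16  16  16  16  16  16
  3   0   0  10  10  16  16  16  16  16  16  16  21
  4   0   1  10  11  16  17  17  17  17  17  17  21
  5   0   1  10  11  16  17  17  17  17  17  18  21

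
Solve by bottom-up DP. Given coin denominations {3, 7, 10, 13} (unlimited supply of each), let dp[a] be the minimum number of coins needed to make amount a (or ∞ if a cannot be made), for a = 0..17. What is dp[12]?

 a  0  1  2  3  4  5  6  7  8  9 10 11 12 13 14 15 16 17
dp  0  -  -  1  -  -  2  1  -  3  1  -  4  1  2  5  2  2
(- denotes ∞ / unreachable)

4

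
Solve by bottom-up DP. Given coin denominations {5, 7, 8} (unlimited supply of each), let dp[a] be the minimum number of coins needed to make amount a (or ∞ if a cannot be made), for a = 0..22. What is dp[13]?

2

 a  0  1  2  3  4  5  6  7  8  9 10 11 12 13 14 15 16 17 18 19 20 21 22
dp  0  -  -  -  -  1  -  1  1  -  2  -  2  2  2  2  2  3  3  3  3  3  3
(- denotes ∞ / unreachable)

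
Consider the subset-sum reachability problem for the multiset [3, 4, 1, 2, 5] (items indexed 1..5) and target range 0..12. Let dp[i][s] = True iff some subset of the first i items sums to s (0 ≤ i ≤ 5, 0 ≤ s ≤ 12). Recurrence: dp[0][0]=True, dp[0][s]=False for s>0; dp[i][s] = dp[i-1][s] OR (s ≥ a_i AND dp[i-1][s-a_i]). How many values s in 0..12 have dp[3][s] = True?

7

i\s   0   1   2   3   4   5   6   7   8   9  10  11  12
  0   T   F   F   F   F   F   F   F   F   F   F   F   F
  1   T   F   F   T   F   F   F   F   F   F   F   F   F
  2   T   F   F   T   T   F   F   T   F   F   F   F   F
  3   T   T   F   T   T   T   F   T   T   F   F   F   F
  4   T   T   T   T   T   T   T   T   T   T   T   F   F
  5   T   T   T   T   T   T   T   T   T   T   T   T   T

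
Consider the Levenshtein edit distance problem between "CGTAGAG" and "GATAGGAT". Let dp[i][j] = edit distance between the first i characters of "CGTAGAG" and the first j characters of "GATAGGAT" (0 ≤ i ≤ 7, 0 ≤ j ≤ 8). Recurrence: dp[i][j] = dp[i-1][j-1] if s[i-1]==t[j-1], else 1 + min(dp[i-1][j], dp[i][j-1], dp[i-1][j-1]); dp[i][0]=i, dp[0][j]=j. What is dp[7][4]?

4

   ''  G  A  T  A  G  G  A  T
''  0  1  2  3  4  5  6  7  8
 C  1  1  2  3  4  5  6  7  8
 G  2  1  2  3  4  4  5  6  7
 T  3  2  2  2  3  4  5  6  6
 A  4  3  2  3  2  3  4  5  6
 G  5  4  3  3  3  2  3  4  5
 A  6  5  4  4  3  3  3  3  4
 G  7  6  5  5  4  3  3  4  4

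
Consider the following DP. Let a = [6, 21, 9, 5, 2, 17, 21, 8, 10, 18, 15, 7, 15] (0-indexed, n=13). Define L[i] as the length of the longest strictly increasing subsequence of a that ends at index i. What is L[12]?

   i    0    1    2    3    4    5    6    7    8    9   10   11   12
a[i]    6   21    9    5    2   17   21    8   10   18   15    7   15
L[i]    1    2    2    1    1    3    4    2    3    4    4    2    4

4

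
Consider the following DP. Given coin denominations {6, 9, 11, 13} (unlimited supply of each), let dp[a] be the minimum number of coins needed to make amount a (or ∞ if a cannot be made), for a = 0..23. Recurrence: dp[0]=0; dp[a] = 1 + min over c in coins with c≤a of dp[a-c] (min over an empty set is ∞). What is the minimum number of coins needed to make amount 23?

3

 a  0  1  2  3  4  5  6  7  8  9 10 11 12 13 14 15 16 17 18 19 20 21 22 23
dp  0  -  -  -  -  -  1  -  -  1  -  1  2  1  -  2  -  2  2  2  2  3  2  3
(- denotes ∞ / unreachable)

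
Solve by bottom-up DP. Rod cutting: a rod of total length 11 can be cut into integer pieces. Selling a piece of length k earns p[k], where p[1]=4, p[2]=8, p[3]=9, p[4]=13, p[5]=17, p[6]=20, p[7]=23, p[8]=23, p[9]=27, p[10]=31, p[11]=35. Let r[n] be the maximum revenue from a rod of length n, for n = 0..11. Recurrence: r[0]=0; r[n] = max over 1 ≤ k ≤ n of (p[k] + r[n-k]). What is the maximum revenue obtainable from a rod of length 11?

44

   n    0    1    2    3    4    5    6    7    8    9   10   11
r[n]    0    4    8   12   16   20   24   28   32   36   40   44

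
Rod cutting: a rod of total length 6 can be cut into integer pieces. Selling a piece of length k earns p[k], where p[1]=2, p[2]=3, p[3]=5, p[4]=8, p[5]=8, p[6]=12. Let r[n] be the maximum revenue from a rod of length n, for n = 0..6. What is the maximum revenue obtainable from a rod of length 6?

   n    0    1    2    3    4    5    6
r[n]    0    2    4    6    8   10   12

12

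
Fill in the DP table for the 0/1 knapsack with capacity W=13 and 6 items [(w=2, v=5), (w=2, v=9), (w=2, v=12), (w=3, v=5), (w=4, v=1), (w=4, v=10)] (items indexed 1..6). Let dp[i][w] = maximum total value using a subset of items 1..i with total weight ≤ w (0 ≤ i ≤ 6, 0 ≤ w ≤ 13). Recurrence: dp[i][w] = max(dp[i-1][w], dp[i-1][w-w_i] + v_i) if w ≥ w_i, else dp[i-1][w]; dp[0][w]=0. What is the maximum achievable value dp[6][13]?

i\w   0   1   2   3   4   5   6   7   8   9  10  11  12  13
  0   0   0   0   0   0   0   0   0   0   0   0   0   0   0
  1   0   0   5   5   5   5   5   5   5   5   5   5   5   5
  2   0   0   9   9  14  14  14  14  14  14  14  14  14  14
  3   0   0  12  12  21  21  26  26  26  26  26  26  26  26
  4   0   0  12  12  21  21  26  26  26  31  31  31  31  31
  5   0   0  12  12  21  21  26  26  26  31  31  31  31  32
  6   0   0  12  12  21  21  26  26  31  31  36  36  36  41

41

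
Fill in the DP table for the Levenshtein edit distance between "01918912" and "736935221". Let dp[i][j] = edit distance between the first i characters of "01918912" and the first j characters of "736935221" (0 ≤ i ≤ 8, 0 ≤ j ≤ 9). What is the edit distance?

8

   ''  7  3  6  9  3  5  2  2  1
''  0  1  2  3  4  5  6  7  8  9
 0  1  1  2  3  4  5  6  7  8  9
 1  2  2  2  3  4  5  6  7  8  8
 9  3  3  3  3  3  4  5  6  7  8
 1  4  4  4  4  4  4  5  6  7  7
 8  5  5  5  5  5  5  5  6  7  8
 9  6  6  6  6  5  6  6  6  7  8
 1  7  7  7  7  6  6  7  7  7  7
 2  8  8  8  8  7  7  7  7  7  8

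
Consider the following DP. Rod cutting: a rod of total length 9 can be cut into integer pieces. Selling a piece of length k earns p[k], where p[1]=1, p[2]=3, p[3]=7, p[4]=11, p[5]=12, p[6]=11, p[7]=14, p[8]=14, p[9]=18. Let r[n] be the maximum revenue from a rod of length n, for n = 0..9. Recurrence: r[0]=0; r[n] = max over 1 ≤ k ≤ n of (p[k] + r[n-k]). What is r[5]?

12

   n    0    1    2    3    4    5    6    7    8    9
r[n]    0    1    3    7   11   12   14   18   22   23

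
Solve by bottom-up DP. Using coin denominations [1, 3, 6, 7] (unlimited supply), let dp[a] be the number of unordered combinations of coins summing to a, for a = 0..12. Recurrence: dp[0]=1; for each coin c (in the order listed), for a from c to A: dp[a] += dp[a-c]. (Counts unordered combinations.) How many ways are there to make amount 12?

after  coin     0     1     2     3     4     5     6     7     8     9    10    11    12
          1     1     1     1     1     1     1     1     1     1     1     1     1     1
          3     1     1     1     2     2     2     3     3     3     4     4     4     5
          6     1     1     1     2     2     2     4     4     4     6     6     6     9
          7     1     1     1     2     2     2     4     5     5     7     8     8    11

11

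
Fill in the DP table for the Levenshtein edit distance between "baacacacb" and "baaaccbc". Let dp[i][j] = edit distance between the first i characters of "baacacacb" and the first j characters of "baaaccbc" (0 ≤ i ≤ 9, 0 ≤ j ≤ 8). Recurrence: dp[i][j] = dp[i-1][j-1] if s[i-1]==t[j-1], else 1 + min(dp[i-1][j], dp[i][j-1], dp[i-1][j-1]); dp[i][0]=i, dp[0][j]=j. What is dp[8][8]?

3

   ''  b  a  a  a  c  c  b  c
''  0  1  2  3  4  5  6  7  8
 b  1  0  1  2  3  4  5  6  7
 a  2  1  0  1  2  3  4  5  6
 a  3  2  1  0  1  2  3  4  5
 c  4  3  2  1  1  1  2  3  4
 a  5  4  3  2  1  2  2  3  4
 c  6  5  4  3  2  1  2  3  3
 a  7  6  5  4  3  2  2  3  4
 c  8  7  6  5  4  3  2  3  3
 b  9  8  7  6  5  4  3  2  3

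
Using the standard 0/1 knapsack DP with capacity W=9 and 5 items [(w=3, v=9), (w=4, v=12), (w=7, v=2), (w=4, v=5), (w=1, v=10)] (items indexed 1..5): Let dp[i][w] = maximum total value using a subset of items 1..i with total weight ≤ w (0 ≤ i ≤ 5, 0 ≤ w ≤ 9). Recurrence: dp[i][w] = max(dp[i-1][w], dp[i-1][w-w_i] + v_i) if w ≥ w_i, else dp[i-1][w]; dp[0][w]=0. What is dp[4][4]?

i\w   0   1   2   3   4   5   6   7   8   9
  0   0   0   0   0   0   0   0   0   0   0
  1   0   0   0   9   9   9   9   9   9   9
  2   0   0   0   9  12  12  12  21  21  21
  3   0   0   0   9  12  12  12  21  21  21
  4   0   0   0   9  12  12  12  21  21  21
  5   0  10  10  10  19  22  22  22  31  31

12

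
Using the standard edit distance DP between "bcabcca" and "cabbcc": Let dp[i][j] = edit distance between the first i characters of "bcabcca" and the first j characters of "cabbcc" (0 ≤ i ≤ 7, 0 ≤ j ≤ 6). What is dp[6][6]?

   ''  c  a  b  b  c  c
''  0  1  2  3  4  5  6
 b  1  1  2  2  3  4  5
 c  2  1  2  3  3  3  4
 a  3  2  1  2  3  4  4
 b  4  3  2  1  2  3  4
 c  5  4  3  2  2  2  3
 c  6  5  4  3  3  2  2
 a  7  6  5  4  4  3  3

2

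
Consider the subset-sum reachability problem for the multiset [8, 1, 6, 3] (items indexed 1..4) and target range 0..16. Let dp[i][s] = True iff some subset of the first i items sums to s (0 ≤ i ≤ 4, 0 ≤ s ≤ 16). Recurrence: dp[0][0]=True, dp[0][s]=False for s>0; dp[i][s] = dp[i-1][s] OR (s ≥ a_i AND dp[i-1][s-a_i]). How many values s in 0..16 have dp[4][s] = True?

13

i\s   0   1   2   3   4   5   6   7   8   9  10  11  12  13  14  15  16
  0   T   F   F   F   F   F   F   F   F   F   F   F   F   F   F   F   F
  1   T   F   F   F   F   F   F   F   T   F   F   F   F   F   F   F   F
  2   T   T   F   F   F   F   F   F   T   T   F   F   F   F   F   F   F
  3   T   T   F   F   F   F   T   T   T   T   F   F   F   F   T   T   F
  4   T   T   F   T   T   F   T   T   T   T   T   T   T   F   T   T   F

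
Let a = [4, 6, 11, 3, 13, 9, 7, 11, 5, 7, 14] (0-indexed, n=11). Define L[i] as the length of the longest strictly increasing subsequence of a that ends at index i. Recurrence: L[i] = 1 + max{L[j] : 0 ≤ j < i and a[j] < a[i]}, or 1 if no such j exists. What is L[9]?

3

   i    0    1    2    3    4    5    6    7    8    9   10
a[i]    4    6   11    3   13    9    7   11    5    7   14
L[i]    1    2    3    1    4    3    3    4    2    3    5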